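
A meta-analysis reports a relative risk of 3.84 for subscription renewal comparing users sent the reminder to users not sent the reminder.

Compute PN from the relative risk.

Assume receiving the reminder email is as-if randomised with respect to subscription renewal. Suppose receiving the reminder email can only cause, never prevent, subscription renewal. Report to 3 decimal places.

PN ≈ 0.740

Under exogeneity and monotonicity, PN = (RR − 1) / RR = 1 − 1/RR.
PN = (3.84 − 1) / 3.84 = 2.84 / 3.84 ≈ 0.7396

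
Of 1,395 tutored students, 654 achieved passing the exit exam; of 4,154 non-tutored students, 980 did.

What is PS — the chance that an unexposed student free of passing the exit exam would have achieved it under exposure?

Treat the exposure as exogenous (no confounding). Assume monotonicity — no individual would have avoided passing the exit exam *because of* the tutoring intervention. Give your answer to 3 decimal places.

PS ≈ 0.305

p₁ = P(outcome | exposed) = 654/1395 = 0.46882
p₀ = P(outcome | unexposed) = 980/4154 = 0.23592
Under exogeneity and monotonicity, PS = (p₁ − p₀) / (1 − p₀).
PS = (0.46882 − 0.23592) / (1 − 0.23592) = 0.2329 / 0.76408 ≈ 0.3048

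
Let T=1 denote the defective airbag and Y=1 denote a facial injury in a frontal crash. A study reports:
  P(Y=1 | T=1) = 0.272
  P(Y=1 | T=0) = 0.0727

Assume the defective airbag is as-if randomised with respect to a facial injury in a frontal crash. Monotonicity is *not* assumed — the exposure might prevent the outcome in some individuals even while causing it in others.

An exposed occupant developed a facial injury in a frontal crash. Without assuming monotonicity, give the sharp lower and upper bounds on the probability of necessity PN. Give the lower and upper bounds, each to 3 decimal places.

Let p₁ = 0.272, p₀ = 0.0727.
Under exogeneity alone the bounds on PN are max{0,(p₁−p₀)/p₁} ≤ PN ≤ min{1,(1−p₀)/p₁}.
  lower = (p₁ − p₀)/p₁ = 0.1993 / 0.272 ≈ 0.7327
  upper = min{1, (1 − p₀)/p₁} = 0.9273 / 0.272 ≈ 3.4092 → capped at 1

0.733 ≤ PN ≤ 1.000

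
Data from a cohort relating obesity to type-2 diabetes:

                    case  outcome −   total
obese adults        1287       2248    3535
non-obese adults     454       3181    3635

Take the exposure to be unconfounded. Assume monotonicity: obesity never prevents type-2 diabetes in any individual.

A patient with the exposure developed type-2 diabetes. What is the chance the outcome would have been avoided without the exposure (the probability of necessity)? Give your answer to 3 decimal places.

PN ≈ 0.657

p₁ = P(outcome | exposed) = 1287/3535 = 0.36407
p₀ = P(outcome | unexposed) = 454/3635 = 0.1249
Under exogeneity and monotonicity, PN = (p₁ − p₀)/p₁.
PN = (0.36407 − 0.1249) / 0.36407 ≈ 0.6569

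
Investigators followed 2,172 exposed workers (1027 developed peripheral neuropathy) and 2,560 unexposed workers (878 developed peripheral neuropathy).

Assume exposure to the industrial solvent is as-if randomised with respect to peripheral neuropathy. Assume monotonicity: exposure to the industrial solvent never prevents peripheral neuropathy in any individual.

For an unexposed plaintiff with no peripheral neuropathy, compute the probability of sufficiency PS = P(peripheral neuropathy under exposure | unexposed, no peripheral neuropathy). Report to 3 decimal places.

PS ≈ 0.198

p₁ = P(outcome | exposed) = 1027/2172 = 0.47284
p₀ = P(outcome | unexposed) = 878/2560 = 0.34297
Under exogeneity and monotonicity, PS = (p₁ − p₀) / (1 − p₀).
PS = (0.47284 − 0.34297) / (1 − 0.34297) = 0.12987 / 0.65703 ≈ 0.1977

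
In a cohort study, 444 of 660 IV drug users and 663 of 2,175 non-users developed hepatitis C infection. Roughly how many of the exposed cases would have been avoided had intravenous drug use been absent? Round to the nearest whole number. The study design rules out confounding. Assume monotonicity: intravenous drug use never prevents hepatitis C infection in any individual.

p₁ = P(outcome | exposed) = 444/660 = 0.67273
p₀ = P(outcome | unexposed) = 663/2175 = 0.30483
PN = (p₁ − p₀)/p₁ = (0.67273 − 0.30483) / 0.67273 ≈ 0.54688.
Attributable cases ≈ PN × (exposed cases) = 0.54688 × 444 ≈ 242.81.

about 243 cases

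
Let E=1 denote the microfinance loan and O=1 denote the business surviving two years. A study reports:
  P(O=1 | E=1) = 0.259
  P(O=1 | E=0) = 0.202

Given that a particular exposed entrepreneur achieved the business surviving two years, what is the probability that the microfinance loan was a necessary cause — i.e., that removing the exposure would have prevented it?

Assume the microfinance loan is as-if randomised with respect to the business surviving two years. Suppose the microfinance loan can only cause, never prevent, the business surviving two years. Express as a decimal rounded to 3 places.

Let p₁ = 0.259, p₀ = 0.202.
Under exogeneity and monotonicity, PN = (p₁ − p₀) / p₁.
PN = (0.259 − 0.202) / 0.259 = 0.057 / 0.259 ≈ 0.2201

PN ≈ 0.220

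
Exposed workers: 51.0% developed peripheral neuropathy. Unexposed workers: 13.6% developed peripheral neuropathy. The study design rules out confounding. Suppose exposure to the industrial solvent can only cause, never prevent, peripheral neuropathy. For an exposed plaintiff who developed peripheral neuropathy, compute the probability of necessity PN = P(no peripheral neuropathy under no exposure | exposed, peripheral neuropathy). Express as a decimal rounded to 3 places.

p₁ = 0.51, p₀ = 0.136.
Under exogeneity and monotonicity, PN = (p₁ − p₀) / p₁.
PN = (0.51 − 0.136) / 0.51 = 0.374 / 0.51 ≈ 0.7333

PN ≈ 0.733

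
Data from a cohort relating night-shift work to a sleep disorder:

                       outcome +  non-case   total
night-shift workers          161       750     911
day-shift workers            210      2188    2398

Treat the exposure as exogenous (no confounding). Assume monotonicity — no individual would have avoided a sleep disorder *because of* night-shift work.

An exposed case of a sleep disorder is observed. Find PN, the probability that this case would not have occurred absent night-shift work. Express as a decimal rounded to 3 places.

PN ≈ 0.504

p₁ = P(outcome | exposed) = 161/911 = 0.17673
p₀ = P(outcome | unexposed) = 210/2398 = 0.087573
Under exogeneity and monotonicity, PN = (p₁ − p₀)/p₁.
PN = (0.17673 − 0.087573) / 0.17673 ≈ 0.5045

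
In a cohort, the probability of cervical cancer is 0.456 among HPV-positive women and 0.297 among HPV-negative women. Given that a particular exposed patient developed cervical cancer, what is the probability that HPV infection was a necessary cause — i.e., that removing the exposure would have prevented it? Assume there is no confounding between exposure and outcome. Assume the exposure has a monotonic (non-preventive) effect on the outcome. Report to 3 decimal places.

Let p₁ = 0.456, p₀ = 0.297.
Under exogeneity and monotonicity, PN = (p₁ − p₀) / p₁.
PN = (0.456 − 0.297) / 0.456 = 0.159 / 0.456 ≈ 0.3487

PN ≈ 0.349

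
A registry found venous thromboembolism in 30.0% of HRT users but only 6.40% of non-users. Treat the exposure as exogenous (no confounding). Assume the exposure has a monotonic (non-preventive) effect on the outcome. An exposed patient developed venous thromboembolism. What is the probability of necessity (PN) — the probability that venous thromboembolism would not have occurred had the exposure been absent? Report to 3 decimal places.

PN ≈ 0.787

p₁ = 0.3, p₀ = 0.064.
Under exogeneity and monotonicity, PN = (p₁ − p₀) / p₁.
PN = (0.3 − 0.064) / 0.3 = 0.236 / 0.3 ≈ 0.7867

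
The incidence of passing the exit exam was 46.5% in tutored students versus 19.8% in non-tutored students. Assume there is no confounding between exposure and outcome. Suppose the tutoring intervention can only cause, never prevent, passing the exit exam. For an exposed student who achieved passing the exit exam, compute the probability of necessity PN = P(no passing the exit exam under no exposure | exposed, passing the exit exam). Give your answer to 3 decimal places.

PN ≈ 0.574

p₁ = 0.465, p₀ = 0.198.
Under exogeneity and monotonicity, PN = (p₁ − p₀) / p₁.
PN = (0.465 − 0.198) / 0.465 = 0.267 / 0.465 ≈ 0.5742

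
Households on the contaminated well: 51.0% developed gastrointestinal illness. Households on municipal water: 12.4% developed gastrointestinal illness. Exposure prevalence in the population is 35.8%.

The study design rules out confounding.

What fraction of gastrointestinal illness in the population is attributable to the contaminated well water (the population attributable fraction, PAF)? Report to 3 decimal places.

p₁ = 0.51, p₀ = 0.124.
Overall risk P(Y=1) = π·p₁ + (1−π)·p₀ = 0.358×0.51 + 0.642×0.124 = 0.26219.
Under exogeneity, PAF = [P(Y=1) − p₀] / P(Y=1).
PAF = (0.26219 − 0.124) / 0.26219 ≈ 0.5271

PAF ≈ 0.527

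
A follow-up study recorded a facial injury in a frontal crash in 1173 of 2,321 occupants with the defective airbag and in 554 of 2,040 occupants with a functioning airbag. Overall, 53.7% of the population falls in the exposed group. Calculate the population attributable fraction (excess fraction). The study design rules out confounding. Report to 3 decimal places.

p₁ = P(outcome | exposed) = 1173/2321 = 0.50539
p₀ = P(outcome | unexposed) = 554/2040 = 0.27157
Overall risk P(Y=1) = π·p₁ + (1−π)·p₀ = 0.537×0.50539 + 0.463×0.27157 = 0.39713.
Under exogeneity, PAF = [P(Y=1) − p₀] / P(Y=1).
PAF = (0.39713 − 0.27157) / 0.39713 ≈ 0.3162

PAF ≈ 0.316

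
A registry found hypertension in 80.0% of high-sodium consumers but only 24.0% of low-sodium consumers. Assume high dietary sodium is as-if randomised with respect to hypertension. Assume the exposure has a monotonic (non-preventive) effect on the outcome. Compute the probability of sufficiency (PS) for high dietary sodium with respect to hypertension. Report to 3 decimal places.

PS ≈ 0.737

p₁ = 0.8, p₀ = 0.24.
Under exogeneity and monotonicity, PS = (p₁ − p₀) / (1 − p₀).
PS = (0.8 − 0.24) / (1 − 0.24) = 0.56 / 0.76 ≈ 0.7368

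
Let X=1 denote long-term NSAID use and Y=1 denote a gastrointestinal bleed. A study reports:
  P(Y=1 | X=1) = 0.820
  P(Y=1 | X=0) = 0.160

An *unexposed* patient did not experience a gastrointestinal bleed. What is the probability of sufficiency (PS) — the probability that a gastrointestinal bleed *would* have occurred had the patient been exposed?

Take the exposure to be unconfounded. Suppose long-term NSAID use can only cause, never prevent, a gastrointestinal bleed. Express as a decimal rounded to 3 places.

Let p₁ = 0.82, p₀ = 0.16.
Under exogeneity and monotonicity, PS = (p₁ − p₀) / (1 − p₀).
PS = (0.82 − 0.16) / (1 − 0.16) = 0.66 / 0.84 ≈ 0.7857

PS ≈ 0.786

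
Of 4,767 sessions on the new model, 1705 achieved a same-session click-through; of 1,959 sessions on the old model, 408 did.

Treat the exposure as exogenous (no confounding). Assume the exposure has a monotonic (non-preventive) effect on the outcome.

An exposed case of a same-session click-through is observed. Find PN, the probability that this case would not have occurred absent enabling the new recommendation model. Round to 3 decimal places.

p₁ = P(outcome | exposed) = 1705/4767 = 0.35767
p₀ = P(outcome | unexposed) = 408/1959 = 0.20827
Under exogeneity and monotonicity, PN = (p₁ − p₀) / p₁.
PN = (0.35767 − 0.20827) / 0.35767 = 0.1494 / 0.35767 ≈ 0.4177

PN ≈ 0.418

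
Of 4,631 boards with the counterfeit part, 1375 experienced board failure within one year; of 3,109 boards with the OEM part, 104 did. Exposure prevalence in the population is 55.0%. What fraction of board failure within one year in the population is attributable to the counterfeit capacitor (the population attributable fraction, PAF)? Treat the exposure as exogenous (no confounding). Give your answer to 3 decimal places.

PAF ≈ 0.812

p₁ = P(outcome | exposed) = 1375/4631 = 0.29691
p₀ = P(outcome | unexposed) = 104/3109 = 0.033451
Overall risk P(Y=1) = π·p₁ + (1−π)·p₀ = 0.55×0.29691 + 0.45×0.033451 = 0.17835.
Under exogeneity, PAF = [P(Y=1) − p₀] / P(Y=1).
PAF = (0.17835 − 0.033451) / 0.17835 ≈ 0.8124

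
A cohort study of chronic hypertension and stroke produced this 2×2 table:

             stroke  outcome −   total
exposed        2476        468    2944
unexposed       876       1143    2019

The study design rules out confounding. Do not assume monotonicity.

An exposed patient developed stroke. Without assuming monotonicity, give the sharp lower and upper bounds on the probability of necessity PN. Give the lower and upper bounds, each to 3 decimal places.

0.484 ≤ PN ≤ 0.673

p₁ = P(outcome | exposed) = 2476/2944 = 0.84103
p₀ = P(outcome | unexposed) = 876/2019 = 0.43388
Under exogeneity alone the bounds on PN are max{0,(p₁−p₀)/p₁} ≤ PN ≤ min{1,(1−p₀)/p₁}.
  lower = (p₁ − p₀)/p₁ = 0.40715 / 0.84103 ≈ 0.4841
  upper = min{1, (1 − p₀)/p₁} = 0.56612 / 0.84103 ≈ 0.6731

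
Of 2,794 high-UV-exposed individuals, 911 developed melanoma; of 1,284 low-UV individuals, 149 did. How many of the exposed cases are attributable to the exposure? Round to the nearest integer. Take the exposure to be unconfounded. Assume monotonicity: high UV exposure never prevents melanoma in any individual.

about 587 cases

p₁ = P(outcome | exposed) = 911/2794 = 0.32606
p₀ = P(outcome | unexposed) = 149/1284 = 0.11604
PN = (p₁ − p₀)/p₁ = (0.32606 − 0.11604) / 0.32606 ≈ 0.64410.
Attributable cases ≈ PN × (exposed cases) = 0.64410 × 911 ≈ 586.77.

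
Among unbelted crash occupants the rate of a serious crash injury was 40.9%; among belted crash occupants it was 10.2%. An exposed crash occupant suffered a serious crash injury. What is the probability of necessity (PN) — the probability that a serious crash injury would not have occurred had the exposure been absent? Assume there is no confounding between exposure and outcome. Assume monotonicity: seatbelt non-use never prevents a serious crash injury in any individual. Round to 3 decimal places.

p₁ = 0.409, p₀ = 0.102.
Under exogeneity and monotonicity, PN = (p₁ − p₀) / p₁.
PN = (0.409 − 0.102) / 0.409 = 0.307 / 0.409 ≈ 0.7506

PN ≈ 0.751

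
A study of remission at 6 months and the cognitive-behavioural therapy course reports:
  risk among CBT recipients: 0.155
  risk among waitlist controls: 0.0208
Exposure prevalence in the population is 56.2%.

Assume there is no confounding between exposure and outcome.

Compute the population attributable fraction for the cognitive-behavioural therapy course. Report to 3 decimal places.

PAF ≈ 0.784

Let p₁ = 0.155, p₀ = 0.0208.
Overall risk P(Y=1) = π·p₁ + (1−π)·p₀ = 0.562×0.155 + 0.438×0.0208 = 0.09622.
Under exogeneity, PAF = [P(Y=1) − p₀] / P(Y=1).
PAF = (0.09622 − 0.0208) / 0.09622 ≈ 0.7838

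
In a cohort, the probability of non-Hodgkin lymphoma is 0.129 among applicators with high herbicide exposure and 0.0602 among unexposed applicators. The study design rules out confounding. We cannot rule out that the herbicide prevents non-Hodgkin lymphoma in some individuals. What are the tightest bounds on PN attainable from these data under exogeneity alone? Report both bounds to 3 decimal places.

Let p₁ = 0.129, p₀ = 0.0602.
Under exogeneity alone the bounds on PN are max{0,(p₁−p₀)/p₁} ≤ PN ≤ min{1,(1−p₀)/p₁}.
  lower = (p₁ − p₀)/p₁ = 0.0688 / 0.129 ≈ 0.5333
  upper = min{1, (1 − p₀)/p₁} = 0.9398 / 0.129 ≈ 7.2853 → capped at 1

0.533 ≤ PN ≤ 1.000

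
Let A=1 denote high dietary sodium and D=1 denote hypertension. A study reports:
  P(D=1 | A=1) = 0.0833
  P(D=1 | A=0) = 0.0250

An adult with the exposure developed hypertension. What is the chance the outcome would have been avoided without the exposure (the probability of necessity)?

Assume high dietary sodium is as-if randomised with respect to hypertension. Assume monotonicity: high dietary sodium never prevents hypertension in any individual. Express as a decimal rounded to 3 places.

Let p₁ = 0.0833, p₀ = 0.025.
Under exogeneity and monotonicity, PN = (p₁ − p₀) / p₁.
PN = (0.0833 − 0.025) / 0.0833 = 0.0583 / 0.0833 ≈ 0.6999

PN ≈ 0.700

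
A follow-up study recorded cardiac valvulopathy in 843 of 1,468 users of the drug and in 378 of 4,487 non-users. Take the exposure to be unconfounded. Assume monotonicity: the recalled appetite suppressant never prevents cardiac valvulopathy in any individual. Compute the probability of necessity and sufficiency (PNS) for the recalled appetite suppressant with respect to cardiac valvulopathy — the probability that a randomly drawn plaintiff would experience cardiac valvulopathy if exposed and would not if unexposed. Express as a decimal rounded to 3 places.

p₁ = P(outcome | exposed) = 843/1468 = 0.57425
p₀ = P(outcome | unexposed) = 378/4487 = 0.084243
Under exogeneity and monotonicity, PNS = p₁ − p₀.
PNS = 0.57425 − 0.084243 = 0.49001

PNS ≈ 0.490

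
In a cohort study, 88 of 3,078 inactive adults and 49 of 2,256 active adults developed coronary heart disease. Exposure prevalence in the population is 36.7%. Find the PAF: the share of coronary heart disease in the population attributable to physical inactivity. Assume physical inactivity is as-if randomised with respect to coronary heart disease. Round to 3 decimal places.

p₁ = P(outcome | exposed) = 88/3078 = 0.02859
p₀ = P(outcome | unexposed) = 49/2256 = 0.02172
Overall risk P(Y=1) = π·p₁ + (1−π)·p₀ = 0.367×0.02859 + 0.633×0.02172 = 0.024241.
Under exogeneity, PAF = [P(Y=1) − p₀] / P(Y=1).
PAF = (0.024241 − 0.02172) / 0.024241 ≈ 0.1040

PAF ≈ 0.104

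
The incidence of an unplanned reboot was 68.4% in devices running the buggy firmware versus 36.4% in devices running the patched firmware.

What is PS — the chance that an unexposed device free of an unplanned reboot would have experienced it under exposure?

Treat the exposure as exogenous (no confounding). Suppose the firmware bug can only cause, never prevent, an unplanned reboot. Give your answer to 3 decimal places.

PS ≈ 0.503

p₁ = 0.684, p₀ = 0.364.
Under exogeneity and monotonicity, PS = (p₁ − p₀) / (1 − p₀).
PS = (0.684 − 0.364) / (1 − 0.364) = 0.32 / 0.636 ≈ 0.5031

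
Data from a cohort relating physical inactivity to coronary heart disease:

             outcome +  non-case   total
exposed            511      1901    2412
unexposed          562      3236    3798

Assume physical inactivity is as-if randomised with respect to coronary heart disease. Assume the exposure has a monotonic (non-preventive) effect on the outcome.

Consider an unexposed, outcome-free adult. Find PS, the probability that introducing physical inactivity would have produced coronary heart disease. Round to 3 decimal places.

p₁ = P(outcome | exposed) = 511/2412 = 0.21186
p₀ = P(outcome | unexposed) = 562/3798 = 0.14797
Under exogeneity and monotonicity, PS = (p₁ − p₀)/(1 − p₀).
PS = (0.21186 − 0.14797) / 0.85203 ≈ 0.0750

PS ≈ 0.075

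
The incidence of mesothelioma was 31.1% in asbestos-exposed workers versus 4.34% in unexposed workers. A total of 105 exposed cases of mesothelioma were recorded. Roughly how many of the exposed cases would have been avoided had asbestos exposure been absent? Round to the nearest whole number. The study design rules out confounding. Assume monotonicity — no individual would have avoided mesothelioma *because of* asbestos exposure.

about 90 cases

p₁ = 0.311, p₀ = 0.0434.
PN = (p₁ − p₀)/p₁ = (0.311 − 0.0434) / 0.311 ≈ 0.86045.
Attributable cases ≈ PN × (exposed cases) = 0.86045 × 105 ≈ 90.35.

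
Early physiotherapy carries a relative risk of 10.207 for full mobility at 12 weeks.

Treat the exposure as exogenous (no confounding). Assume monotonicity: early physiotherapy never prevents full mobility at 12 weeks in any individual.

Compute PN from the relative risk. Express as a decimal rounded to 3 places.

Under exogeneity and monotonicity, PN = (RR − 1) / RR = 1 − 1/RR.
PN = (10.207 − 1) / 10.207 = 9.207 / 10.207 ≈ 0.9020

PN ≈ 0.902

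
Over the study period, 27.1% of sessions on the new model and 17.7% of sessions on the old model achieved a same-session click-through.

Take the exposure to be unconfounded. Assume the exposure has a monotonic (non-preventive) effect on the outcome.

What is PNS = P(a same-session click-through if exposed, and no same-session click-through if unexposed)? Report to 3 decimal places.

p₁ = 0.271, p₀ = 0.177.
Under exogeneity and monotonicity, PNS = p₁ − p₀.
PNS = 0.271 − 0.177 = 0.094

PNS ≈ 0.094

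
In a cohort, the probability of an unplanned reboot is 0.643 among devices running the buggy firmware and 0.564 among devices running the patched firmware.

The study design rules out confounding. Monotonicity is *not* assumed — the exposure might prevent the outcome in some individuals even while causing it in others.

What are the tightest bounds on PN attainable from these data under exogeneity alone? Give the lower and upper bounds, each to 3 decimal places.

Let p₁ = 0.643, p₀ = 0.564.
Under exogeneity alone the bounds on PN are max{0,(p₁−p₀)/p₁} ≤ PN ≤ min{1,(1−p₀)/p₁}.
  lower = (p₁ − p₀)/p₁ = 0.079 / 0.643 ≈ 0.1229
  upper = min{1, (1 − p₀)/p₁} = 0.436 / 0.643 ≈ 0.6781

0.123 ≤ PN ≤ 0.678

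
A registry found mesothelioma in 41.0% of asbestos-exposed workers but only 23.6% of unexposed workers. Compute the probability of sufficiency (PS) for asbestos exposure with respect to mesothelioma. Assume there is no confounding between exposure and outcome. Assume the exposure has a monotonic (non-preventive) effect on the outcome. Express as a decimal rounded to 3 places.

p₁ = 0.41, p₀ = 0.236.
Under exogeneity and monotonicity, PS = (p₁ − p₀) / (1 − p₀).
PS = (0.41 − 0.236) / (1 − 0.236) = 0.174 / 0.764 ≈ 0.2277

PS ≈ 0.228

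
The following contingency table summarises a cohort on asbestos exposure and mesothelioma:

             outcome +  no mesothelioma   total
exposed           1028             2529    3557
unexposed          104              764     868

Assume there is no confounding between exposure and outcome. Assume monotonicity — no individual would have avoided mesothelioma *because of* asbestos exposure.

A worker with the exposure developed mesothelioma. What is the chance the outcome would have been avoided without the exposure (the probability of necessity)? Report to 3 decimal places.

p₁ = P(outcome | exposed) = 1028/3557 = 0.28901
p₀ = P(outcome | unexposed) = 104/868 = 0.11982
Under exogeneity and monotonicity, PN = (p₁ − p₀) / p₁.
PN = (0.28901 − 0.11982) / 0.28901 = 0.16919 / 0.28901 ≈ 0.5854

PN ≈ 0.585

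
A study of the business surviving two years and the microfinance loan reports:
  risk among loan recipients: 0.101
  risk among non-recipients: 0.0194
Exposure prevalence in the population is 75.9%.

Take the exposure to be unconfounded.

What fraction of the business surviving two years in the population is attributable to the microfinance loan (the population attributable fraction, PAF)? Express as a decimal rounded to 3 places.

PAF ≈ 0.761

Let p₁ = 0.101, p₀ = 0.0194.
Overall risk P(Y=1) = π·p₁ + (1−π)·p₀ = 0.759×0.101 + 0.241×0.0194 = 0.081334.
Under exogeneity, PAF = [P(Y=1) − p₀] / P(Y=1).
PAF = (0.081334 − 0.0194) / 0.081334 ≈ 0.7615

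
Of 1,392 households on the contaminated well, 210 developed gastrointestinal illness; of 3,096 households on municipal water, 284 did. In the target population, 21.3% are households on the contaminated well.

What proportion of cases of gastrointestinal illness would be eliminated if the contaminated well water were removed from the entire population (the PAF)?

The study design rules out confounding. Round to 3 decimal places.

p₁ = P(outcome | exposed) = 210/1392 = 0.15086
p₀ = P(outcome | unexposed) = 284/3096 = 0.091731
Overall risk P(Y=1) = π·p₁ + (1−π)·p₀ = 0.213×0.15086 + 0.787×0.091731 = 0.10433.
Under exogeneity, PAF = [P(Y=1) − p₀] / P(Y=1).
PAF = (0.10433 − 0.091731) / 0.10433 ≈ 0.1207

PAF ≈ 0.121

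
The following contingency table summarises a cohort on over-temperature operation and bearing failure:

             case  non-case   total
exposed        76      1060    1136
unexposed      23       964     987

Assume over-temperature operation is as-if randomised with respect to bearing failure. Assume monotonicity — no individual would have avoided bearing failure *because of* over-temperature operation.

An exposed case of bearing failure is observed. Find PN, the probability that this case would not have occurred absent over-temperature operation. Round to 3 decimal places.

PN ≈ 0.652

p₁ = P(outcome | exposed) = 76/1136 = 0.066901
p₀ = P(outcome | unexposed) = 23/987 = 0.023303
Under exogeneity and monotonicity, PN = (p₁ − p₀)/p₁.
PN = (0.066901 − 0.023303) / 0.066901 ≈ 0.6517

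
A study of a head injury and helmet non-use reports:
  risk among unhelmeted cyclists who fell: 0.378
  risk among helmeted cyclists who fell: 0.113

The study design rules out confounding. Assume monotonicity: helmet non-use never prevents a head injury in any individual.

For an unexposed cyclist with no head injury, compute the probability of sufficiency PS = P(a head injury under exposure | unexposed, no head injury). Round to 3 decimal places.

PS ≈ 0.299

Let p₁ = 0.378, p₀ = 0.113.
Under exogeneity and monotonicity, PS = (p₁ − p₀) / (1 − p₀).
PS = (0.378 − 0.113) / (1 − 0.113) = 0.265 / 0.887 ≈ 0.2988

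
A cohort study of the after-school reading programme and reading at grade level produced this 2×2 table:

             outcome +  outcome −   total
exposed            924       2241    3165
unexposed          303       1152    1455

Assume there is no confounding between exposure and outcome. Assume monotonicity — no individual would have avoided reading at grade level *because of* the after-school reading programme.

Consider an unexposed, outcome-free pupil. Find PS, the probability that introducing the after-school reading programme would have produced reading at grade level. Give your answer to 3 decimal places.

p₁ = P(outcome | exposed) = 924/3165 = 0.29194
p₀ = P(outcome | unexposed) = 303/1455 = 0.20825
Under exogeneity and monotonicity, PS = (p₁ − p₀)/(1 − p₀).
PS = (0.29194 − 0.20825) / 0.79175 ≈ 0.1057

PS ≈ 0.106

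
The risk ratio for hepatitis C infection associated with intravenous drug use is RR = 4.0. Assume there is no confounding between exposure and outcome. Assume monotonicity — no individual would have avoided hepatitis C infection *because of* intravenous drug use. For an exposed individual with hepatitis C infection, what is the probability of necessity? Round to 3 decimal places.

PN ≈ 0.750

Under exogeneity and monotonicity, PN = (RR − 1) / RR = 1 − 1/RR.
PN = (4.0 − 1) / 4.0 = 3 / 4.0 ≈ 0.7500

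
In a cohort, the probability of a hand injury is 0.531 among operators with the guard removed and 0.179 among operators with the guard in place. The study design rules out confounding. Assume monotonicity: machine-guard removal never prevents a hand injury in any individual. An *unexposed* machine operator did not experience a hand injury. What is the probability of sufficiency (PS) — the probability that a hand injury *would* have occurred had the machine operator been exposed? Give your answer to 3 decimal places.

PS ≈ 0.429

Let p₁ = 0.531, p₀ = 0.179.
Under exogeneity and monotonicity, PS = (p₁ − p₀) / (1 − p₀).
PS = (0.531 − 0.179) / (1 − 0.179) = 0.352 / 0.821 ≈ 0.4287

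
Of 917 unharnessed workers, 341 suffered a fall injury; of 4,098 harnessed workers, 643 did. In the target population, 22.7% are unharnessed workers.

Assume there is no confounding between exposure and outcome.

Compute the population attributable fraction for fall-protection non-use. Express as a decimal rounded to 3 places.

PAF ≈ 0.237

p₁ = P(outcome | exposed) = 341/917 = 0.37186
p₀ = P(outcome | unexposed) = 643/4098 = 0.15691
Overall risk P(Y=1) = π·p₁ + (1−π)·p₀ = 0.227×0.37186 + 0.773×0.15691 = 0.2057.
Under exogeneity, PAF = [P(Y=1) − p₀] / P(Y=1).
PAF = (0.2057 − 0.15691) / 0.2057 ≈ 0.2372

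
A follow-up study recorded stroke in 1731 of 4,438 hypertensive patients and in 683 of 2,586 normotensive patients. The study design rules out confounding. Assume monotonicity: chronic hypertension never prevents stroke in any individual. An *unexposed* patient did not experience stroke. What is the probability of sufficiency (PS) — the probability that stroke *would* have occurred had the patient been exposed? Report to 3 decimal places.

p₁ = P(outcome | exposed) = 1731/4438 = 0.39004
p₀ = P(outcome | unexposed) = 683/2586 = 0.26411
Under exogeneity and monotonicity, PS = (p₁ − p₀) / (1 − p₀).
PS = (0.39004 − 0.26411) / (1 − 0.26411) = 0.12593 / 0.73589 ≈ 0.1711

PS ≈ 0.171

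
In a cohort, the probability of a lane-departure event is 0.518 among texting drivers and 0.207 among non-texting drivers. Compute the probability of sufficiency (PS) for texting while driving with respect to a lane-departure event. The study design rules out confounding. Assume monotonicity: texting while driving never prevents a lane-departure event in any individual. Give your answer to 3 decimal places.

PS ≈ 0.392

Let p₁ = 0.518, p₀ = 0.207.
Under exogeneity and monotonicity, PS = (p₁ − p₀) / (1 − p₀).
PS = (0.518 − 0.207) / (1 − 0.207) = 0.311 / 0.793 ≈ 0.3922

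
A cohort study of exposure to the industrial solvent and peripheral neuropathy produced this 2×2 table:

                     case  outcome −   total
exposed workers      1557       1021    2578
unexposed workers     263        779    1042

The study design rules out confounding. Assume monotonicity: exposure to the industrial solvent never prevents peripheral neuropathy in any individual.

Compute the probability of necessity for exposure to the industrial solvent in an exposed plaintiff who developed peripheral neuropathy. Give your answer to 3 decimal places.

PN ≈ 0.582

p₁ = P(outcome | exposed) = 1557/2578 = 0.60396
p₀ = P(outcome | unexposed) = 263/1042 = 0.2524
Under exogeneity and monotonicity, PN = (p₁ − p₀) / p₁.
PN = (0.60396 − 0.2524) / 0.60396 = 0.35156 / 0.60396 ≈ 0.5821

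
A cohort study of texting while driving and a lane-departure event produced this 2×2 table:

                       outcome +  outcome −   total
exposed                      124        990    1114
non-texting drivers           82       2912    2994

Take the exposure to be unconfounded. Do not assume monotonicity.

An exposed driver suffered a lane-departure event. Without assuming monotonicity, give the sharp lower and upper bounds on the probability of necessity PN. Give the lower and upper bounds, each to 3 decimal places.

0.754 ≤ PN ≤ 1.000

p₁ = P(outcome | exposed) = 124/1114 = 0.11131
p₀ = P(outcome | unexposed) = 82/2994 = 0.027388
Under exogeneity alone the bounds on PN are max{0,(p₁−p₀)/p₁} ≤ PN ≤ min{1,(1−p₀)/p₁}.
  lower = (p₁ − p₀)/p₁ = 0.083922 / 0.11131 ≈ 0.7539
  upper = min{1, (1 − p₀)/p₁} = 0.97261 / 0.11131 ≈ 8.7378 → capped at 1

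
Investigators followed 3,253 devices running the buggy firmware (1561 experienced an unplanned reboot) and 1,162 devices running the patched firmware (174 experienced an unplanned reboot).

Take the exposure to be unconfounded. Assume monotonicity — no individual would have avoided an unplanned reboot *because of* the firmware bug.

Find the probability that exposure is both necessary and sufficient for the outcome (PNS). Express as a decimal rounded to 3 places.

PNS ≈ 0.330

p₁ = P(outcome | exposed) = 1561/3253 = 0.47986
p₀ = P(outcome | unexposed) = 174/1162 = 0.14974
Under exogeneity and monotonicity, PNS = p₁ − p₀.
PNS = 0.47986 − 0.14974 = 0.33012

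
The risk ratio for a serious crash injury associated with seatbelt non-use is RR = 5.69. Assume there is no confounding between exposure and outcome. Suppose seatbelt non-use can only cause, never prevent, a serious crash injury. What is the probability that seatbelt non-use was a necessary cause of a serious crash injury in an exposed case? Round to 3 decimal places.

PN ≈ 0.824

Under exogeneity and monotonicity, PN = (RR − 1) / RR = 1 − 1/RR.
PN = (5.69 − 1) / 5.69 = 4.69 / 5.69 ≈ 0.8243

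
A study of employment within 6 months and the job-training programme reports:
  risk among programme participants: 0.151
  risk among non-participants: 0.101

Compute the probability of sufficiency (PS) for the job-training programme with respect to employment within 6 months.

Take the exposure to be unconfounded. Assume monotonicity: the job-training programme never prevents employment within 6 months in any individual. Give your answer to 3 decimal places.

PS ≈ 0.056

Let p₁ = 0.151, p₀ = 0.101.
Under exogeneity and monotonicity, PS = (p₁ − p₀) / (1 − p₀).
PS = (0.151 − 0.101) / (1 − 0.101) = 0.05 / 0.899 ≈ 0.0556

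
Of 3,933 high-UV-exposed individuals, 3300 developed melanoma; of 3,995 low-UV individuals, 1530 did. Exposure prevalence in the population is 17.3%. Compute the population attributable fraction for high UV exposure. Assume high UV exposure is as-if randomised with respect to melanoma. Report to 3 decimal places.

PAF ≈ 0.171

p₁ = P(outcome | exposed) = 3300/3933 = 0.83905
p₀ = P(outcome | unexposed) = 1530/3995 = 0.38298
Overall risk P(Y=1) = π·p₁ + (1−π)·p₀ = 0.173×0.83905 + 0.827×0.38298 = 0.46188.
Under exogeneity, PAF = [P(Y=1) − p₀] / P(Y=1).
PAF = (0.46188 − 0.38298) / 0.46188 ≈ 0.1708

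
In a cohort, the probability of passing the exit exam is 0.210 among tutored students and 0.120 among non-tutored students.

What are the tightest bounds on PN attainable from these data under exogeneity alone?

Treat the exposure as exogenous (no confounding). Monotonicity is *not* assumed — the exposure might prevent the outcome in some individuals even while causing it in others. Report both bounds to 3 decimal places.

0.429 ≤ PN ≤ 1.000

Let p₁ = 0.21, p₀ = 0.12.
Under exogeneity alone the bounds on PN are max{0,(p₁−p₀)/p₁} ≤ PN ≤ min{1,(1−p₀)/p₁}.
  lower = (p₁ − p₀)/p₁ = 0.09 / 0.21 ≈ 0.4286
  upper = min{1, (1 − p₀)/p₁} = 0.88 / 0.21 ≈ 4.1905 → capped at 1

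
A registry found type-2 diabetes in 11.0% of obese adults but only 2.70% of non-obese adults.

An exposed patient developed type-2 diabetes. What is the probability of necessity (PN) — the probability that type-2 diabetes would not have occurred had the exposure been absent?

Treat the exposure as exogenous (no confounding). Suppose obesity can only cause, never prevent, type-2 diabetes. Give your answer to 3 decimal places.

p₁ = 0.11, p₀ = 0.027.
Under exogeneity and monotonicity, PN = (p₁ − p₀) / p₁.
PN = (0.11 − 0.027) / 0.11 = 0.083 / 0.11 ≈ 0.7545

PN ≈ 0.755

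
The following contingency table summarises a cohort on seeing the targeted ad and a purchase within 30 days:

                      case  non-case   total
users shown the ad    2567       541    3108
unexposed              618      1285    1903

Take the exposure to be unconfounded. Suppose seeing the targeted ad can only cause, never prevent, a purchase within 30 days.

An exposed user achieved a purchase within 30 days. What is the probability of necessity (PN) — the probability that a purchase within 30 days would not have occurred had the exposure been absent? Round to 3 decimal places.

PN ≈ 0.607

p₁ = P(outcome | exposed) = 2567/3108 = 0.82593
p₀ = P(outcome | unexposed) = 618/1903 = 0.32475
Under exogeneity and monotonicity, PN = (p₁ − p₀) / p₁.
PN = (0.82593 − 0.32475) / 0.82593 = 0.50118 / 0.82593 ≈ 0.6068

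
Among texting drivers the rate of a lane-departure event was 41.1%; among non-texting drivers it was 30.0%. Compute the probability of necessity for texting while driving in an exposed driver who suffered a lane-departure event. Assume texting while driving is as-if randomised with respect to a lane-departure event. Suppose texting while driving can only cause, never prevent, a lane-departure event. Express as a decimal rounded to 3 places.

PN ≈ 0.270

p₁ = 0.411, p₀ = 0.3.
Under exogeneity and monotonicity, PN = (p₁ − p₀) / p₁.
PN = (0.411 − 0.3) / 0.411 = 0.111 / 0.411 ≈ 0.2701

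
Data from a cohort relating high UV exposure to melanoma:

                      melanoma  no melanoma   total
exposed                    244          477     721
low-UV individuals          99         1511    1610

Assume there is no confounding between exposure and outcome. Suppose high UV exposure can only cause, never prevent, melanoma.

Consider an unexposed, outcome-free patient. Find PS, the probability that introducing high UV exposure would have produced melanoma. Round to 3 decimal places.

PS ≈ 0.295

p₁ = P(outcome | exposed) = 244/721 = 0.33842
p₀ = P(outcome | unexposed) = 99/1610 = 0.061491
Under exogeneity and monotonicity, PS = (p₁ − p₀)/(1 − p₀).
PS = (0.33842 − 0.061491) / 0.93851 ≈ 0.2951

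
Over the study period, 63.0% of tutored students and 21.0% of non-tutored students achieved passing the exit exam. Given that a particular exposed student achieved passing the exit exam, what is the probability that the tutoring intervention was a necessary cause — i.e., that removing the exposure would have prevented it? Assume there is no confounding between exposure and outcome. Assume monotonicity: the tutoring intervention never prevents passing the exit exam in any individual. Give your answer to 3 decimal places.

p₁ = 0.63, p₀ = 0.21.
Under exogeneity and monotonicity, PN = (p₁ − p₀) / p₁.
PN = (0.63 − 0.21) / 0.63 = 0.42 / 0.63 ≈ 0.6667

PN ≈ 0.667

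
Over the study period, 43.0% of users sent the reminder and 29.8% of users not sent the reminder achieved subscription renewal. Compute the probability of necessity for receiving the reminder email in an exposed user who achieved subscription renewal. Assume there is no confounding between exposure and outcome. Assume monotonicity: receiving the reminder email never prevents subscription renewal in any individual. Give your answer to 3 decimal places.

p₁ = 0.43, p₀ = 0.298.
Under exogeneity and monotonicity, PN = (p₁ − p₀) / p₁.
PN = (0.43 − 0.298) / 0.43 = 0.132 / 0.43 ≈ 0.3070

PN ≈ 0.307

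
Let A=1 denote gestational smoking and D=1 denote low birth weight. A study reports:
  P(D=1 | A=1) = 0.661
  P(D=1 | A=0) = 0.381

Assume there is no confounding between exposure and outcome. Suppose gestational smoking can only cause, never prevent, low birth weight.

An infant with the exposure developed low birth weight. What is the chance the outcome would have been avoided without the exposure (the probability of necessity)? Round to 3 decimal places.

PN ≈ 0.424

Let p₁ = 0.661, p₀ = 0.381.
Under exogeneity and monotonicity, PN = (p₁ − p₀) / p₁.
PN = (0.661 − 0.381) / 0.661 = 0.28 / 0.661 ≈ 0.4236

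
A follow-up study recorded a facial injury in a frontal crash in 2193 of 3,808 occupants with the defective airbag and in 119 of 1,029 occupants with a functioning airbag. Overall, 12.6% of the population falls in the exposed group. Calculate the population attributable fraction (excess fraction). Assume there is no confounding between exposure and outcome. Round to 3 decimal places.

p₁ = P(outcome | exposed) = 2193/3808 = 0.57589
p₀ = P(outcome | unexposed) = 119/1029 = 0.11565
Overall risk P(Y=1) = π·p₁ + (1−π)·p₀ = 0.126×0.57589 + 0.874×0.11565 = 0.17364.
Under exogeneity, PAF = [P(Y=1) − p₀] / P(Y=1).
PAF = (0.17364 − 0.11565) / 0.17364 ≈ 0.3340

PAF ≈ 0.334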